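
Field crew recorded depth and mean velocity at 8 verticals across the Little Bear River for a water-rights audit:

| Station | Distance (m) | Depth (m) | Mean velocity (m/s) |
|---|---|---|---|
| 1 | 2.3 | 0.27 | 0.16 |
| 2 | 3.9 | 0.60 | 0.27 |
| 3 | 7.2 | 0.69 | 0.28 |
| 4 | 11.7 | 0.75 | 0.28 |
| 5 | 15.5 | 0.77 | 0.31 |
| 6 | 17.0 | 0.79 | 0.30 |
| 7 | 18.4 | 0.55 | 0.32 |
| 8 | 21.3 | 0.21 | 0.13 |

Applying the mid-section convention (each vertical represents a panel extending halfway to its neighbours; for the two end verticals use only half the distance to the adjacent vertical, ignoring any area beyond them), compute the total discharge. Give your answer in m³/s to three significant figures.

3.45 m³/s

w_1 = (3.9 − 2.3)/2 = 0.8 m; q_1 = 0.16 × 0.27 × 0.8 = 0.03456 m³/s
w_2 = (7.2 − 2.3)/2 = 2.45 m; q_2 = 0.27 × 0.60 × 2.45 = 0.3969 m³/s
w_3 = (11.7 − 3.9)/2 = 3.9 m; q_3 = 0.28 × 0.69 × 3.9 = 0.7535 m³/s
w_4 = (15.5 − 7.2)/2 = 4.15 m; q_4 = 0.28 × 0.75 × 4.15 = 0.8715 m³/s
w_5 = (17.0 − 11.7)/2 = 2.65 m; q_5 = 0.31 × 0.77 × 2.65 = 0.6326 m³/s
w_6 = (18.4 − 15.5)/2 = 1.45 m; q_6 = 0.30 × 0.79 × 1.45 = 0.3437 m³/s
w_7 = (21.3 − 17.0)/2 = 2.15 m; q_7 = 0.32 × 0.55 × 2.15 = 0.3784 m³/s
w_8 = (21.3 − 18.4)/2 = 1.45 m; q_8 = 0.13 × 0.21 × 1.45 = 0.03959 m³/s
Q = Σ qᵢ = 3.451 m³/s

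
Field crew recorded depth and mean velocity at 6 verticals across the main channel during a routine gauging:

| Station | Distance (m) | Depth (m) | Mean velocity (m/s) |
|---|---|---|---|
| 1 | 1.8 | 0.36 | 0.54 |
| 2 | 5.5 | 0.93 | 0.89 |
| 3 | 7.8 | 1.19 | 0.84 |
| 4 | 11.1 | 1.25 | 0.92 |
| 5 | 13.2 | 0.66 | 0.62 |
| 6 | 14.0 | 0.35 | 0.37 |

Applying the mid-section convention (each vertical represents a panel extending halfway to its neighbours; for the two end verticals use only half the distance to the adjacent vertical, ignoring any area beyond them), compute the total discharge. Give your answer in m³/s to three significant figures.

w_1 = (5.5 − 1.8)/2 = 1.85 m; q_1 = 0.54 × 0.36 × 1.85 = 0.3596 m³/s
w_2 = (7.8 − 1.8)/2 = 3 m; q_2 = 0.89 × 0.93 × 3 = 2.483 m³/s
w_3 = (11.1 − 5.5)/2 = 2.8 m; q_3 = 0.84 × 1.19 × 2.8 = 2.799 m³/s
w_4 = (13.2 − 7.8)/2 = 2.7 m; q_4 = 0.92 × 1.25 × 2.7 = 3.105 m³/s
w_5 = (14.0 − 11.1)/2 = 1.45 m; q_5 = 0.62 × 0.66 × 1.45 = 0.5933 m³/s
w_6 = (14.0 − 13.2)/2 = 0.4 m; q_6 = 0.37 × 0.35 × 0.4 = 0.05180 m³/s
Q = Σ qᵢ = 9.392 m³/s

9.39 m³/s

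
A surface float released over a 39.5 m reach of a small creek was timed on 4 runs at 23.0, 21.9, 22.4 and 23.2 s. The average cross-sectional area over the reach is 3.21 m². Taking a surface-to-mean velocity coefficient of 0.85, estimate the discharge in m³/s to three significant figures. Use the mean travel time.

t̄ = (23.0 + 21.9 + 22.4 + 23.2) / 4 = 22.625 s
v_surface = L / t̄ = 39.5 / 22.625 = 1.746 m/s
v_mean = 0.85 × 1.746 = 1.484 m/s
Q = A × v_mean = 3.21 × 1.484 = 4.764 m³/s

4.76 m³/s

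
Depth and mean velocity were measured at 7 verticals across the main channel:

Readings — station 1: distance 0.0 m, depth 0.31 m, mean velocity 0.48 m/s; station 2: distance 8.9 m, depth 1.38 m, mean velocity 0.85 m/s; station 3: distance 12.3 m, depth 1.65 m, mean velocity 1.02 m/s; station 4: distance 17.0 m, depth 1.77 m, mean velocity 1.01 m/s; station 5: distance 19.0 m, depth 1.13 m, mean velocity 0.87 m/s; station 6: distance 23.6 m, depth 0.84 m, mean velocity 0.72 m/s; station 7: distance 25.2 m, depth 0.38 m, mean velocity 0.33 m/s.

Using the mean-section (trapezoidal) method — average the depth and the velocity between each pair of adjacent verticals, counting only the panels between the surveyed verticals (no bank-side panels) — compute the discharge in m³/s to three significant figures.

24.8 m³/s

Panel 1-2: Δb = 8.9 m, d̄ = (0.31+1.38)/2 = 0.845, v̄ = (0.48+0.85)/2 = 0.665 → q = 8.9×0.845×0.665 = 5.001 m³/s
Panel 2-3: Δb = 3.4 m, d̄ = (1.38+1.65)/2 = 1.515, v̄ = (0.85+1.02)/2 = 0.935 → q = 3.4×1.515×0.935 = 4.816 m³/s
Panel 3-4: Δb = 4.7 m, d̄ = (1.65+1.77)/2 = 1.71, v̄ = (1.02+1.01)/2 = 1.015 → q = 4.7×1.71×1.015 = 8.158 m³/s
Panel 4-5: Δb = 2 m, d̄ = (1.77+1.13)/2 = 1.45, v̄ = (1.01+0.87)/2 = 0.94 → q = 2×1.45×0.94 = 2.726 m³/s
Panel 5-6: Δb = 4.6 m, d̄ = (1.13+0.84)/2 = 0.985, v̄ = (0.87+0.72)/2 = 0.795 → q = 4.6×0.985×0.795 = 3.602 m³/s
Panel 6-7: Δb = 1.6 m, d̄ = (0.84+0.38)/2 = 0.61, v̄ = (0.72+0.33)/2 = 0.525 → q = 1.6×0.61×0.525 = 0.5124 m³/s
Q = Σ q = 24.82 m³/s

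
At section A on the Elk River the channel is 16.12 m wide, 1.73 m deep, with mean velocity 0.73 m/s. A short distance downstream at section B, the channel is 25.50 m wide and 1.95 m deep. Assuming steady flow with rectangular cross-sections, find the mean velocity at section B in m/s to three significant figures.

Q = A₁V₁ = (16.12×1.73) × 0.73 = 20.36 m³/s
A₂ = 25.50 × 1.95 = 49.73 m²
V₂ = Q/A₂ = 20.36/49.73 = 0.4094 m/s

0.409 m/s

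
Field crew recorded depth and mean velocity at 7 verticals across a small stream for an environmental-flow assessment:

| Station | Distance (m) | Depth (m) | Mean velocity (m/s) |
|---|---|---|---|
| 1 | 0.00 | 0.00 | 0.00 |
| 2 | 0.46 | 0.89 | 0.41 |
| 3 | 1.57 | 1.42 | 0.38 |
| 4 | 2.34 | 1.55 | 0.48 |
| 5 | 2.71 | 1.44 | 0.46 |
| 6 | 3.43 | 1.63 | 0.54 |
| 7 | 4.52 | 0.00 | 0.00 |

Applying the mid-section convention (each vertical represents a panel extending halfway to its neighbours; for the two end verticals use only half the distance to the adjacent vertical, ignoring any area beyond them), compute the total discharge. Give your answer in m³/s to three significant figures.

2.38 m³/s

w_2 = (1.57 − 0.00)/2 = 0.785 m; q_2 = 0.41 × 0.89 × 0.785 = 0.2864 m³/s
w_3 = (2.34 − 0.46)/2 = 0.94 m; q_3 = 0.38 × 1.42 × 0.94 = 0.5072 m³/s
w_4 = (2.71 − 1.57)/2 = 0.57 m; q_4 = 0.48 × 1.55 × 0.57 = 0.4241 m³/s
w_5 = (3.43 − 2.34)/2 = 0.545 m; q_5 = 0.46 × 1.44 × 0.545 = 0.3610 m³/s
w_6 = (4.52 − 2.71)/2 = 0.905 m; q_6 = 0.54 × 1.63 × 0.905 = 0.7966 m³/s
Stations 1, 7 contribute zero (depth or velocity is 0).
Q = Σ qᵢ = 2.375 m³/s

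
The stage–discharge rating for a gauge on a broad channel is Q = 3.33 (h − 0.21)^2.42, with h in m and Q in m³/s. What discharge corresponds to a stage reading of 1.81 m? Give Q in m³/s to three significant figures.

10.4 m³/s

Q = 3.33 × (1.81 − 0.21)^2.42 = 3.33 × 1.6^2.42 = 10.39 m³/s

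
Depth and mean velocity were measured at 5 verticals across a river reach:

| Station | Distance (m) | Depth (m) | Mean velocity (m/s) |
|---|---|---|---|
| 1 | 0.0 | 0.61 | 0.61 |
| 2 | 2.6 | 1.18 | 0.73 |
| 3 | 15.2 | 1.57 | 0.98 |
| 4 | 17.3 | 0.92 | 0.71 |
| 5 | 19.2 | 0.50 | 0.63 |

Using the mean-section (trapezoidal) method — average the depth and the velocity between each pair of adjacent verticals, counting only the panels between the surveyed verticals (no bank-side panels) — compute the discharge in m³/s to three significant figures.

Panel 1-2: Δb = 2.6 m, d̄ = (0.61+1.18)/2 = 0.895, v̄ = (0.61+0.73)/2 = 0.67 → q = 2.6×0.895×0.67 = 1.559 m³/s
Panel 2-3: Δb = 12.6 m, d̄ = (1.18+1.57)/2 = 1.375, v̄ = (0.73+0.98)/2 = 0.855 → q = 12.6×1.375×0.855 = 14.81 m³/s
Panel 3-4: Δb = 2.1 m, d̄ = (1.57+0.92)/2 = 1.245, v̄ = (0.98+0.71)/2 = 0.845 → q = 2.1×1.245×0.845 = 2.209 m³/s
Panel 4-5: Δb = 1.9 m, d̄ = (0.92+0.50)/2 = 0.71, v̄ = (0.71+0.63)/2 = 0.67 → q = 1.9×0.71×0.67 = 0.9038 m³/s
Q = Σ q = 19.49 m³/s

19.5 m³/s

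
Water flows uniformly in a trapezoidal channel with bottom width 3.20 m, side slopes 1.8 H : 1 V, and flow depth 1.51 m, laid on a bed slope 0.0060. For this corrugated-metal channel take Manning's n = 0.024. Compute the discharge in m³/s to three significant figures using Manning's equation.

A = (b + z·y)·y = (3.20 + 1.8×1.51)×1.51 = 8.936 m²
P = b + 2y√(1+z²) = 3.20 + 2×1.51×√(1+1.8²) = 9.419 m
R = A/P = 8.936/9.419 = 0.9488 m
Q = (1/n)·A·R^(2/3)·S^(1/2) = (1/0.024) × 8.936 × 0.9488^(2/3) × 0.0060^(1/2) = 27.85 m³/s

27.8 m³/s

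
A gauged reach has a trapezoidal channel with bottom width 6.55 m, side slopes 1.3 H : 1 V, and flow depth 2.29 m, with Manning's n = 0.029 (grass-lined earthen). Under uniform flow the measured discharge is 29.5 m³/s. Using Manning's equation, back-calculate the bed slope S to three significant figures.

0.000856

A = (b + z·y)·y = (6.55 + 1.3×2.29)×2.29 = 21.82 m²
P = b + 2y√(1+z²) = 6.55 + 2×2.29×√(1+1.3²) = 14.06 m
R = A/P = 21.82/14.06 = 1.552 m
S = (Q·n / (1·A·R^(2/3)))² = (29.5×0.029 / (1×21.82×1.340))² = 0.0008561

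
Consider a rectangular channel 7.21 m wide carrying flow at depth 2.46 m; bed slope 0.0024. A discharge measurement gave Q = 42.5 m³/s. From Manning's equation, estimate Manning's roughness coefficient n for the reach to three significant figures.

A = b·y = 7.21 × 2.46 = 17.74 m²
P = b + 2y = 7.21 + 2×2.46 = 12.13 m
R = A/P = 17.74/12.13 = 1.462 m
n = (1/Q)·A·R^(2/3)·S^(1/2) = (1/42.5) × 17.74 × 1.288 × 0.04899 = 0.02634

0.0263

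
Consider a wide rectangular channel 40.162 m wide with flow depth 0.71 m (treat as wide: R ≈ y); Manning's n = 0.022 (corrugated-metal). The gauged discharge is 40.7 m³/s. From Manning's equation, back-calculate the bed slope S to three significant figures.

0.00156

A = b·y = 40.162 × 0.71 = 28.52 m²
Wide channel: R ≈ y = 0.71 m
S = (Q·n / (1·A·R^(2/3)))² = (40.7×0.022 / (1×28.52×0.7959))² = 0.001557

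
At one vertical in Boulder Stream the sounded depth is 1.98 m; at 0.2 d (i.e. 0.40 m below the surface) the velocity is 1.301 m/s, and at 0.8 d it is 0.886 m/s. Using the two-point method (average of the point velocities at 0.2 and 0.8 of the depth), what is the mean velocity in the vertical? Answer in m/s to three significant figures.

v̄ = (1.301 + 0.886) / 2 = 1.094 m/s

1.09 m/s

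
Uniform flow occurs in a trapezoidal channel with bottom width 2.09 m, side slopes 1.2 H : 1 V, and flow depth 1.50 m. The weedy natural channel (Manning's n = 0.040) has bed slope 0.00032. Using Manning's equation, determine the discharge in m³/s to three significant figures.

2.36 m³/s

A = (b + z·y)·y = (2.09 + 1.2×1.50)×1.50 = 5.835 m²
P = b + 2y√(1+z²) = 2.09 + 2×1.50×√(1+1.2²) = 6.776 m
R = A/P = 5.835/6.776 = 0.8611 m
Q = (1/n)·A·R^(2/3)·S^(1/2) = (1/0.040) × 5.835 × 0.8611^(2/3) × 0.00032^(1/2) = 2.362 m³/s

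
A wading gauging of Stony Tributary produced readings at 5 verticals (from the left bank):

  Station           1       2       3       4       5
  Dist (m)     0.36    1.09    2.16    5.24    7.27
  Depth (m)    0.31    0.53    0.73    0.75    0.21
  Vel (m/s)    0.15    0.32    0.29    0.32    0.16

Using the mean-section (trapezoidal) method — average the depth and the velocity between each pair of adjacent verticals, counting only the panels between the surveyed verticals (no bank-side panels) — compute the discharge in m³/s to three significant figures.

Panel 1-2: Δb = 0.73 m, d̄ = (0.31+0.53)/2 = 0.42, v̄ = (0.15+0.32)/2 = 0.235 → q = 0.73×0.42×0.235 = 0.07205 m³/s
Panel 2-3: Δb = 1.07 m, d̄ = (0.53+0.73)/2 = 0.63, v̄ = (0.32+0.29)/2 = 0.305 → q = 1.07×0.63×0.305 = 0.2056 m³/s
Panel 3-4: Δb = 3.08 m, d̄ = (0.73+0.75)/2 = 0.74, v̄ = (0.29+0.32)/2 = 0.305 → q = 3.08×0.74×0.305 = 0.6952 m³/s
Panel 4-5: Δb = 2.03 m, d̄ = (0.75+0.21)/2 = 0.48, v̄ = (0.32+0.16)/2 = 0.24 → q = 2.03×0.48×0.24 = 0.2339 m³/s
Q = Σ q = 1.207 m³/s

1.21 m³/s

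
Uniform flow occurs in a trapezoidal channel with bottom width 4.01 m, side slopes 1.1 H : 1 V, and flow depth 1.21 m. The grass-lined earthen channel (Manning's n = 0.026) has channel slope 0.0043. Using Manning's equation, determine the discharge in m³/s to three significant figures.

14.6 m³/s

A = (b + z·y)·y = (4.01 + 1.1×1.21)×1.21 = 6.463 m²
P = b + 2y√(1+z²) = 4.01 + 2×1.21×√(1+1.1²) = 7.608 m
R = A/P = 6.463/7.608 = 0.8495 m
Q = (1/n)·A·R^(2/3)·S^(1/2) = (1/0.026) × 6.463 × 0.8495^(2/3) × 0.0043^(1/2) = 14.62 m³/s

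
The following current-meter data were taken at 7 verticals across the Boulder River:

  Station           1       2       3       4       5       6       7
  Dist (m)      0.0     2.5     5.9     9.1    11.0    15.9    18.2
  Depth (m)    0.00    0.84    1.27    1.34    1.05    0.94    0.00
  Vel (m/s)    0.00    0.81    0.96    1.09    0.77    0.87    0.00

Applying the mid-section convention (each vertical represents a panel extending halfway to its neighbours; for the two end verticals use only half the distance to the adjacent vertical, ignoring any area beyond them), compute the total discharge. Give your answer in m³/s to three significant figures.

15.4 m³/s

w_2 = (5.9 − 0.0)/2 = 2.95 m; q_2 = 0.81 × 0.84 × 2.95 = 2.007 m³/s
w_3 = (9.1 − 2.5)/2 = 3.3 m; q_3 = 0.96 × 1.27 × 3.3 = 4.023 m³/s
w_4 = (11.0 − 5.9)/2 = 2.55 m; q_4 = 1.09 × 1.34 × 2.55 = 3.725 m³/s
w_5 = (15.9 − 9.1)/2 = 3.4 m; q_5 = 0.77 × 1.05 × 3.4 = 2.749 m³/s
w_6 = (18.2 − 11.0)/2 = 3.6 m; q_6 = 0.87 × 0.94 × 3.6 = 2.944 m³/s
Stations 1, 7 contribute zero (depth or velocity is 0).
Q = Σ qᵢ = 15.45 m³/s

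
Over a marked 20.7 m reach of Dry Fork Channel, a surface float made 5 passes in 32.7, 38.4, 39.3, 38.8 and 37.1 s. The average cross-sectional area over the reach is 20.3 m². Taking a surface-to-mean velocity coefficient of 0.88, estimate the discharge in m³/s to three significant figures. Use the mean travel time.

t̄ = (32.7 + 38.4 + 39.3 + 38.8 + 37.1) / 5 = 37.26 s
v_surface = L / t̄ = 20.7 / 37.26 = 0.5556 m/s
v_mean = 0.88 × 0.5556 = 0.4889 m/s
Q = A × v_mean = 20.3 × 0.4889 = 9.924 m³/s

9.92 m³/s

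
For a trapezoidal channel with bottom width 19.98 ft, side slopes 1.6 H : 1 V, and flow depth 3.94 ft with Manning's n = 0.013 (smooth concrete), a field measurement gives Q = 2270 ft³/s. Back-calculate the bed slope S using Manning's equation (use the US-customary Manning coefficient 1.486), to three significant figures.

0.00861

A = (b + z·y)·y = (19.98 + 1.6×3.94)×3.94 = 103.6 ft²
P = b + 2y√(1+z²) = 19.98 + 2×3.94×√(1+1.6²) = 34.85 ft
R = A/P = 103.6/34.85 = 2.972 ft
S = (Q·n / (1.486·A·R^(2/3)))² = (2270×0.013 / (1.486×103.6×2.067))² = 0.008607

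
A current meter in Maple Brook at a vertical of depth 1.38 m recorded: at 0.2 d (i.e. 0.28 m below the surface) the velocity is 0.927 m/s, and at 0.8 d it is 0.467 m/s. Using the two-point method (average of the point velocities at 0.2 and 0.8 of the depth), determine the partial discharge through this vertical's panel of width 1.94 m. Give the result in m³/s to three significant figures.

v̄ = (0.927 + 0.467) / 2 = 0.6970 m/s
q = v̄ × d × w = 0.6970 × 1.38 × 1.94 = 1.866 m³/s

1.87 m³/s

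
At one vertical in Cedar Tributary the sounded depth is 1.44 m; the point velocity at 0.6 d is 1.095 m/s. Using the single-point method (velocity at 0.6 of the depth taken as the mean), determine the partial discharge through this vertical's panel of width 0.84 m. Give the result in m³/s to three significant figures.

1.32 m³/s

v̄ = v₀.₆ = 1.095 m/s
q = v̄ × d × w = 1.095 × 1.44 × 0.84 = 1.325 m³/s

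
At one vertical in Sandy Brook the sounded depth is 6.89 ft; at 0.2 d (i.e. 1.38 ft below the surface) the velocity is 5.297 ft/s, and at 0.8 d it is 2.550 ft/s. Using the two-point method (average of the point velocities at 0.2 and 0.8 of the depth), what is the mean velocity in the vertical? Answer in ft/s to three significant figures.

3.92 ft/s

v̄ = (5.297 + 2.550) / 2 = 3.924 ft/s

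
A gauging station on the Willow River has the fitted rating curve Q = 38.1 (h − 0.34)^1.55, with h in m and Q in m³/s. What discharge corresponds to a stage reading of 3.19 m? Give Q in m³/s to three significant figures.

Q = 38.1 × (3.19 − 0.34)^1.55 = 38.1 × 2.85^1.55 = 193.2 m³/s

193 m³/s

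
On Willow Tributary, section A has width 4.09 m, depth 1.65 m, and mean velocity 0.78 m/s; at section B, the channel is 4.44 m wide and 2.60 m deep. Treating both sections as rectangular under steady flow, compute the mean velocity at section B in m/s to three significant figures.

Q = A₁V₁ = (4.09×1.65) × 0.78 = 5.264 m³/s
A₂ = 4.44 × 2.60 = 11.54 m²
V₂ = Q/A₂ = 5.264/11.54 = 0.4560 m/s

0.456 m/s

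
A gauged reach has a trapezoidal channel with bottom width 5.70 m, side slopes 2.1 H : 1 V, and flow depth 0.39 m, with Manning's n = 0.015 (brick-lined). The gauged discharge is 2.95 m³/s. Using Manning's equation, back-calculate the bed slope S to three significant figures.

0.00128

A = (b + z·y)·y = (5.70 + 2.1×0.39)×0.39 = 2.542 m²
P = b + 2y√(1+z²) = 5.70 + 2×0.39×√(1+2.1²) = 7.514 m
R = A/P = 2.542/7.514 = 0.3383 m
S = (Q·n / (1·A·R^(2/3)))² = (2.95×0.015 / (1×2.542×0.4856))² = 0.001285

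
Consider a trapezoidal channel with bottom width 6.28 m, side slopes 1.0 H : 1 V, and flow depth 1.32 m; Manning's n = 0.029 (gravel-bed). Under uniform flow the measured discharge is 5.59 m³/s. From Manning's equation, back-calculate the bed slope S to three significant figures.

A = (b + z·y)·y = (6.28 + 1.0×1.32)×1.32 = 10.03 m²
P = b + 2y√(1+z²) = 6.28 + 2×1.32×√(1+1.0²) = 10.01 m
R = A/P = 10.03/10.01 = 1.002 m
S = (Q·n / (1·A·R^(2/3)))² = (5.59×0.029 / (1×10.03×1.001))² = 0.0002605

0.000260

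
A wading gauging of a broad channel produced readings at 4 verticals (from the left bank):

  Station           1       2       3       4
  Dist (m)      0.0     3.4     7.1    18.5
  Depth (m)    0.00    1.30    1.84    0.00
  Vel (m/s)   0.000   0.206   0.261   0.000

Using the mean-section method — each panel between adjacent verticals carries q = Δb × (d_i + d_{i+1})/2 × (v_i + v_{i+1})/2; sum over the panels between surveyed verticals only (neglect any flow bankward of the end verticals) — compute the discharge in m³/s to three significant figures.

Panel 1-2: Δb = 3.4 m, d̄ = (0.00+1.30)/2 = 0.65, v̄ = (0.000+0.206)/2 = 0.103 → q = 3.4×0.65×0.103 = 0.2276 m³/s
Panel 2-3: Δb = 3.7 m, d̄ = (1.30+1.84)/2 = 1.57, v̄ = (0.206+0.261)/2 = 0.2335 → q = 3.7×1.57×0.2335 = 1.356 m³/s
Panel 3-4: Δb = 11.4 m, d̄ = (1.84+0.00)/2 = 0.92, v̄ = (0.261+0.000)/2 = 0.1305 → q = 11.4×0.92×0.1305 = 1.369 m³/s
Q = Σ q = 2.953 m³/s

2.95 m³/s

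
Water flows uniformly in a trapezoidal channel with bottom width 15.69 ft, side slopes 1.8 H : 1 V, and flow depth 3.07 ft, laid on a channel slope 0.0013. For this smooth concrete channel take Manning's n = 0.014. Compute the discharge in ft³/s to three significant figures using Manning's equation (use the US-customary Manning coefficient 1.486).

434 ft³/s

A = (b + z·y)·y = (15.69 + 1.8×3.07)×3.07 = 65.13 ft²
P = b + 2y√(1+z²) = 15.69 + 2×3.07×√(1+1.8²) = 28.33 ft
R = A/P = 65.13/28.33 = 2.299 ft
Q = (1.486/n)·A·R^(2/3)·S^(1/2) = (1.486/0.014) × 65.13 × 2.299^(2/3) × 0.0013^(1/2) = 434.2 ft³/s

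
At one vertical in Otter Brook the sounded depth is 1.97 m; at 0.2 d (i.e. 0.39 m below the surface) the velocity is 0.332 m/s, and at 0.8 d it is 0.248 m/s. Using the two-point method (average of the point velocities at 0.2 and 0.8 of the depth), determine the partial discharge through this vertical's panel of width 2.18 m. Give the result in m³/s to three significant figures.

1.25 m³/s

v̄ = (0.332 + 0.248) / 2 = 0.2900 m/s
q = v̄ × d × w = 0.2900 × 1.97 × 2.18 = 1.245 m³/s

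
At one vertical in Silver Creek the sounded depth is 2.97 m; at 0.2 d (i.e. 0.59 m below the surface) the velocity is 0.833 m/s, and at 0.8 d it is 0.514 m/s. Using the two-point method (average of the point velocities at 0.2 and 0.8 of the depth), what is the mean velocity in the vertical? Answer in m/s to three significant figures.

v̄ = (0.833 + 0.514) / 2 = 0.6735 m/s

0.674 m/s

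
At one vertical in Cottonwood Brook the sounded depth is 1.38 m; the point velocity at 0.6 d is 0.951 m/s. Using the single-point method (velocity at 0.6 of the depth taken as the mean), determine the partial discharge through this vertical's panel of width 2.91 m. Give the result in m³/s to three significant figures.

3.82 m³/s

v̄ = v₀.₆ = 0.951 m/s
q = v̄ × d × w = 0.9510 × 1.38 × 2.91 = 3.819 m³/s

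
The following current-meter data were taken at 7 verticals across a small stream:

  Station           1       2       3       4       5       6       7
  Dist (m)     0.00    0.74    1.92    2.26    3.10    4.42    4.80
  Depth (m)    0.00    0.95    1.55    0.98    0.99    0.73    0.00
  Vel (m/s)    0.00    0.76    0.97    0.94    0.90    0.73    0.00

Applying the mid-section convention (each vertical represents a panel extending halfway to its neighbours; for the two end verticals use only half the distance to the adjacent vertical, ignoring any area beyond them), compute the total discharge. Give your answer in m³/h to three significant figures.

w_2 = (1.92 − 0.00)/2 = 0.96 m; q_2 = 0.76 × 0.95 × 0.96 = 0.6931 m³/s
w_3 = (2.26 − 0.74)/2 = 0.76 m; q_3 = 0.97 × 1.55 × 0.76 = 1.143 m³/s
w_4 = (3.10 − 1.92)/2 = 0.59 m; q_4 = 0.94 × 0.98 × 0.59 = 0.5435 m³/s
w_5 = (4.42 − 2.26)/2 = 1.08 m; q_5 = 0.90 × 0.99 × 1.08 = 0.9623 m³/s
w_6 = (4.80 − 3.10)/2 = 0.85 m; q_6 = 0.73 × 0.73 × 0.85 = 0.4530 m³/s
Stations 1, 7 contribute zero (depth or velocity is 0).
Q = Σ qᵢ = 3.795 m³/s
= 3.795 × 3600 = 13660 m³/h

13700 m³/h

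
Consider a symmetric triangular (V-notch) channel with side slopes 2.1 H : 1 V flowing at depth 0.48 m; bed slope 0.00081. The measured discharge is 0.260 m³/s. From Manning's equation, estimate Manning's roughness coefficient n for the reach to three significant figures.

0.0191

A = z·y² = 2.1×0.48² = 0.4838 m²
P = 2y√(1+z²) = 2×0.48×√(1+2.1²) = 2.233 m
R = A/P = 0.4838/2.233 = 0.2167 m
n = (1/Q)·A·R^(2/3)·S^(1/2) = (1/0.260) × 0.4838 × 0.3608 × 0.02846 = 0.01911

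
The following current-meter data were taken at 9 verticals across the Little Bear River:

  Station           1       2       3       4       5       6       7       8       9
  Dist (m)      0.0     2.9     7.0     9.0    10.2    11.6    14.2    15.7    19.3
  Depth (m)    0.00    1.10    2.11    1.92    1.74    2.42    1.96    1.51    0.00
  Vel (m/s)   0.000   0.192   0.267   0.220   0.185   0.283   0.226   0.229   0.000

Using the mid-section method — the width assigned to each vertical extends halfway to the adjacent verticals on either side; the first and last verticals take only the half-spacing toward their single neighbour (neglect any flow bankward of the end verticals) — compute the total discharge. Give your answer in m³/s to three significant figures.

6.71 m³/s

w_2 = (7.0 − 0.0)/2 = 3.5 m; q_2 = 0.192 × 1.10 × 3.5 = 0.7392 m³/s
w_3 = (9.0 − 2.9)/2 = 3.05 m; q_3 = 0.267 × 2.11 × 3.05 = 1.718 m³/s
w_4 = (10.2 − 7.0)/2 = 1.6 m; q_4 = 0.220 × 1.92 × 1.6 = 0.6758 m³/s
w_5 = (11.6 − 9.0)/2 = 1.3 m; q_5 = 0.185 × 1.74 × 1.3 = 0.4185 m³/s
w_6 = (14.2 − 10.2)/2 = 2 m; q_6 = 0.283 × 2.42 × 2 = 1.370 m³/s
w_7 = (15.7 − 11.6)/2 = 2.05 m; q_7 = 0.226 × 1.96 × 2.05 = 0.9081 m³/s
w_8 = (19.3 − 14.2)/2 = 2.55 m; q_8 = 0.229 × 1.51 × 2.55 = 0.8818 m³/s
Stations 1, 9 contribute zero (depth or velocity is 0).
Q = Σ qᵢ = 6.711 m³/s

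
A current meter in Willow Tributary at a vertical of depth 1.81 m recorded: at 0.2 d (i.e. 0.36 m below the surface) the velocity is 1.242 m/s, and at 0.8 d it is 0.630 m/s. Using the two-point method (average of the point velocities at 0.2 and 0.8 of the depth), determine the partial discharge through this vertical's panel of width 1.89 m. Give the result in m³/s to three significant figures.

v̄ = (1.242 + 0.630) / 2 = 0.9360 m/s
q = v̄ × d × w = 0.9360 × 1.81 × 1.89 = 3.202 m³/s

3.20 m³/s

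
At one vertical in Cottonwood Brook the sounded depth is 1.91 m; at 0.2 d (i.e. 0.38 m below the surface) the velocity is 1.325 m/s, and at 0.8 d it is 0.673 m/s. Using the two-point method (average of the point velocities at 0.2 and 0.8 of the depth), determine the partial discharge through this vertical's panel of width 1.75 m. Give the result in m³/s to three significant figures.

v̄ = (1.325 + 0.673) / 2 = 0.9990 m/s
q = v̄ × d × w = 0.9990 × 1.91 × 1.75 = 3.339 m³/s

3.34 m³/s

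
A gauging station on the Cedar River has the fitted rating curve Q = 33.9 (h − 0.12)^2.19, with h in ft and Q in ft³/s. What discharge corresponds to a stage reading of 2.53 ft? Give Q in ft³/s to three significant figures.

233 ft³/s

Q = 33.9 × (2.53 − 0.12)^2.19 = 33.9 × 2.41^2.19 = 232.7 ft³/s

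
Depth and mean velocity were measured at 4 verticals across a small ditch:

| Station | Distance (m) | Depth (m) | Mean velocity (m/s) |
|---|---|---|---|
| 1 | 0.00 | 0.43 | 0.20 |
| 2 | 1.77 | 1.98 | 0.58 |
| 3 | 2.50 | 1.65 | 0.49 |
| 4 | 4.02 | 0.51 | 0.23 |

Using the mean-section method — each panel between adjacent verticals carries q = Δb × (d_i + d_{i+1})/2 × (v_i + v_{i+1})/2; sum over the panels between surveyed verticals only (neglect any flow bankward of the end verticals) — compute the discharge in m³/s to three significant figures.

2.13 m³/s

Panel 1-2: Δb = 1.77 m, d̄ = (0.43+1.98)/2 = 1.205, v̄ = (0.20+0.58)/2 = 0.39 → q = 1.77×1.205×0.39 = 0.8318 m³/s
Panel 2-3: Δb = 0.73 m, d̄ = (1.98+1.65)/2 = 1.815, v̄ = (0.58+0.49)/2 = 0.535 → q = 0.73×1.815×0.535 = 0.7088 m³/s
Panel 3-4: Δb = 1.52 m, d̄ = (1.65+0.51)/2 = 1.08, v̄ = (0.49+0.23)/2 = 0.36 → q = 1.52×1.08×0.36 = 0.5910 m³/s
Q = Σ q = 2.132 m³/s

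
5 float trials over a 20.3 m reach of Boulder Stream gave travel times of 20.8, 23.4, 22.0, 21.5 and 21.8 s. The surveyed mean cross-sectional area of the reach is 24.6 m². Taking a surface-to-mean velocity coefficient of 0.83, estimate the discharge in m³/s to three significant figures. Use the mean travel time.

t̄ = (20.8 + 23.4 + 22.0 + 21.5 + 21.8) / 5 = 21.9 s
v_surface = L / t̄ = 20.3 / 21.9 = 0.9269 m/s
v_mean = 0.83 × 0.9269 = 0.7694 m/s
Q = A × v_mean = 24.6 × 0.7694 = 18.93 m³/s

18.9 m³/s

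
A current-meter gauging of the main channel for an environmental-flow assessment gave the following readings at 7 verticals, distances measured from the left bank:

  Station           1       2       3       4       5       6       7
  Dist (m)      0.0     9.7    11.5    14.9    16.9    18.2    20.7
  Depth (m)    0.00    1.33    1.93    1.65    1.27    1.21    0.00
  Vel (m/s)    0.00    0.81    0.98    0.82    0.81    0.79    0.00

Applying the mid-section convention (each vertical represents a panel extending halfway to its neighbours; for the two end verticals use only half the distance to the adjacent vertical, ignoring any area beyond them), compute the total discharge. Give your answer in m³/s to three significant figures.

18.3 m³/s

w_2 = (11.5 − 0.0)/2 = 5.75 m; q_2 = 0.81 × 1.33 × 5.75 = 6.194 m³/s
w_3 = (14.9 − 9.7)/2 = 2.6 m; q_3 = 0.98 × 1.93 × 2.6 = 4.918 m³/s
w_4 = (16.9 − 11.5)/2 = 2.7 m; q_4 = 0.82 × 1.65 × 2.7 = 3.653 m³/s
w_5 = (18.2 − 14.9)/2 = 1.65 m; q_5 = 0.81 × 1.27 × 1.65 = 1.697 m³/s
w_6 = (20.7 − 16.9)/2 = 1.9 m; q_6 = 0.79 × 1.21 × 1.9 = 1.816 m³/s
Stations 1, 7 contribute zero (depth or velocity is 0).
Q = Σ qᵢ = 18.28 m³/s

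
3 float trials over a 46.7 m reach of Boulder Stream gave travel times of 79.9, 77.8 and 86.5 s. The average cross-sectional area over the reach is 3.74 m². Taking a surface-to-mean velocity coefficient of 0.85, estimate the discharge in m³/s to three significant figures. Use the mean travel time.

1.82 m³/s

t̄ = (79.9 + 77.8 + 86.5) / 3 = 81.4 s
v_surface = L / t̄ = 46.7 / 81.4 = 0.5737 m/s
v_mean = 0.85 × 0.5737 = 0.4877 m/s
Q = A × v_mean = 3.74 × 0.4877 = 1.824 m³/s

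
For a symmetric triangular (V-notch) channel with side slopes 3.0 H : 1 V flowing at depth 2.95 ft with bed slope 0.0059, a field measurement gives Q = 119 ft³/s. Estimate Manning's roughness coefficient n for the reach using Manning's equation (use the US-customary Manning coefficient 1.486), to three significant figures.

0.0313

A = z·y² = 3.0×2.95² = 26.11 ft²
P = 2y√(1+z²) = 2×2.95×√(1+3.0²) = 18.66 ft
R = A/P = 26.11/18.66 = 1.399 ft
n = (1.486/Q)·A·R^(2/3)·S^(1/2) = (1.486/119) × 26.11 × 1.251 × 0.07681 = 0.03133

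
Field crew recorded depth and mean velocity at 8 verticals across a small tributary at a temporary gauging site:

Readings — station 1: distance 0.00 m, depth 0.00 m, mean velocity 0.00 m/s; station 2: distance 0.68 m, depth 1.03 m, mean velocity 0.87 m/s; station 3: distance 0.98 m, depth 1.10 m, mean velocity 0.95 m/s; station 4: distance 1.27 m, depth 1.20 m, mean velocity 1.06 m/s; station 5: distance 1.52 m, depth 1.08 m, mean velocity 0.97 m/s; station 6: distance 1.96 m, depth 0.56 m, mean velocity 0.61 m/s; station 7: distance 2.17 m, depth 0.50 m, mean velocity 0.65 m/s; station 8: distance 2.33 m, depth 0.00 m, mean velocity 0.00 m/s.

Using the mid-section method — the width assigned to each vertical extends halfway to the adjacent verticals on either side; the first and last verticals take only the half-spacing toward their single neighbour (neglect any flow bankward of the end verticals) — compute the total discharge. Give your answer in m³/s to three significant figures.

w_2 = (0.98 − 0.00)/2 = 0.49 m; q_2 = 0.87 × 1.03 × 0.49 = 0.4391 m³/s
w_3 = (1.27 − 0.68)/2 = 0.295 m; q_3 = 0.95 × 1.10 × 0.295 = 0.3083 m³/s
w_4 = (1.52 − 0.98)/2 = 0.27 m; q_4 = 1.06 × 1.20 × 0.27 = 0.3434 m³/s
w_5 = (1.96 − 1.27)/2 = 0.345 m; q_5 = 0.97 × 1.08 × 0.345 = 0.3614 m³/s
w_6 = (2.17 − 1.52)/2 = 0.325 m; q_6 = 0.61 × 0.56 × 0.325 = 0.1110 m³/s
w_7 = (2.33 − 1.96)/2 = 0.185 m; q_7 = 0.65 × 0.50 × 0.185 = 0.06013 m³/s
Stations 1, 8 contribute zero (depth or velocity is 0).
Q = Σ qᵢ = 1.623 m³/s

1.62 m³/s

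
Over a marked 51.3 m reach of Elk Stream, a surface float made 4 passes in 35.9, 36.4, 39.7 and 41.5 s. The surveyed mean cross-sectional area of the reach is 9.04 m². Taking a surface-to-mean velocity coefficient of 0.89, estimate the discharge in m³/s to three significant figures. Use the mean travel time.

t̄ = (35.9 + 36.4 + 39.7 + 41.5) / 4 = 38.375 s
v_surface = L / t̄ = 51.3 / 38.375 = 1.337 m/s
v_mean = 0.89 × 1.337 = 1.190 m/s
Q = A × v_mean = 9.04 × 1.190 = 10.76 m³/s

10.8 m³/s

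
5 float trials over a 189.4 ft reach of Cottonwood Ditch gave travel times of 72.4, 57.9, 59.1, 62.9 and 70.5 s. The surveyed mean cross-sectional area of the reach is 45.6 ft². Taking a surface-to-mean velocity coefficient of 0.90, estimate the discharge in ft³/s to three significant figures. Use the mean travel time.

t̄ = (72.4 + 57.9 + 59.1 + 62.9 + 70.5) / 5 = 64.56 s
v_surface = L / t̄ = 189.4 / 64.56 = 2.934 ft/s
v_mean = 0.90 × 2.934 = 2.640 ft/s
Q = A × v_mean = 45.6 × 2.640 = 120.4 ft³/s

120 ft³/s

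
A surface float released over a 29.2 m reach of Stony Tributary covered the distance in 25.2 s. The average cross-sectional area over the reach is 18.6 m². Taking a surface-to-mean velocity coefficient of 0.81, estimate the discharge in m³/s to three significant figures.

v_surface = L / t̄ = 29.2 / 25.2 = 1.159 m/s
v_mean = 0.81 × 1.159 = 0.9386 m/s
Q = A × v_mean = 18.6 × 0.9386 = 17.46 m³/s

17.5 m³/s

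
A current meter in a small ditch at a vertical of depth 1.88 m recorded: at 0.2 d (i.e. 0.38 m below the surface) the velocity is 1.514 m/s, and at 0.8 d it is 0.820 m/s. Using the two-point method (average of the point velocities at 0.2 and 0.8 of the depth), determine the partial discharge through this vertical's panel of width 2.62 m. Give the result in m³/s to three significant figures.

v̄ = (1.514 + 0.820) / 2 = 1.167 m/s
q = v̄ × d × w = 1.167 × 1.88 × 2.62 = 5.748 m³/s

5.75 m³/s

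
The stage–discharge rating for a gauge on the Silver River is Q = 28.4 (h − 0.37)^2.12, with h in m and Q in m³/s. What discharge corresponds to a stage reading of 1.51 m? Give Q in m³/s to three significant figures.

37.5 m³/s

Q = 28.4 × (1.51 − 0.37)^2.12 = 28.4 × 1.14^2.12 = 37.49 m³/s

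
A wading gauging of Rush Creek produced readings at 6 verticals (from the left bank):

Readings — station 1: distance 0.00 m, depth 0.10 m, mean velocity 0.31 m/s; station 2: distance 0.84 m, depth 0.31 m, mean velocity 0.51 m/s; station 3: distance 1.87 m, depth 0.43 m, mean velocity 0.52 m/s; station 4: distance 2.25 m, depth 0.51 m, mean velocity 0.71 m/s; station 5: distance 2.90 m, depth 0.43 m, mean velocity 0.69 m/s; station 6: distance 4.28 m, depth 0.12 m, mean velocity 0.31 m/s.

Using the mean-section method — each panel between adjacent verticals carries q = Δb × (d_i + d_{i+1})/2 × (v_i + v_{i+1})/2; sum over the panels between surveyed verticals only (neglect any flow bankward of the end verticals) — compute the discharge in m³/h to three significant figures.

2810 m³/h

Panel 1-2: Δb = 0.84 m, d̄ = (0.10+0.31)/2 = 0.205, v̄ = (0.31+0.51)/2 = 0.41 → q = 0.84×0.205×0.41 = 0.07060 m³/s
Panel 2-3: Δb = 1.03 m, d̄ = (0.31+0.43)/2 = 0.37, v̄ = (0.51+0.52)/2 = 0.515 → q = 1.03×0.37×0.515 = 0.1963 m³/s
Panel 3-4: Δb = 0.38 m, d̄ = (0.43+0.51)/2 = 0.47, v̄ = (0.52+0.71)/2 = 0.615 → q = 0.38×0.47×0.615 = 0.1098 m³/s
Panel 4-5: Δb = 0.65 m, d̄ = (0.51+0.43)/2 = 0.47, v̄ = (0.71+0.69)/2 = 0.7 → q = 0.65×0.47×0.7 = 0.2139 m³/s
Panel 5-6: Δb = 1.38 m, d̄ = (0.43+0.12)/2 = 0.275, v̄ = (0.69+0.31)/2 = 0.5 → q = 1.38×0.275×0.5 = 0.1898 m³/s
Q = Σ q = 0.7803 m³/s
= 0.7803 × 3600 = 2809 m³/h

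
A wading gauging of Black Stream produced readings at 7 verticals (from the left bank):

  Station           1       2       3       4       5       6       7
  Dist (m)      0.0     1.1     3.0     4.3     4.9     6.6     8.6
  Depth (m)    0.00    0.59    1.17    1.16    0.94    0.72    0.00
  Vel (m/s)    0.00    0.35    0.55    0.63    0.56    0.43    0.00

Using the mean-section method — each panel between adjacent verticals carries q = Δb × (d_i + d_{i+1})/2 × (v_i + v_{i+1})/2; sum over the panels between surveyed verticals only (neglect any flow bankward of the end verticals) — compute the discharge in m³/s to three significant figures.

2.93 m³/s

Panel 1-2: Δb = 1.1 m, d̄ = (0.00+0.59)/2 = 0.295, v̄ = (0.00+0.35)/2 = 0.175 → q = 1.1×0.295×0.175 = 0.05679 m³/s
Panel 2-3: Δb = 1.9 m, d̄ = (0.59+1.17)/2 = 0.88, v̄ = (0.35+0.55)/2 = 0.45 → q = 1.9×0.88×0.45 = 0.7524 m³/s
Panel 3-4: Δb = 1.3 m, d̄ = (1.17+1.16)/2 = 1.165, v̄ = (0.55+0.63)/2 = 0.59 → q = 1.3×1.165×0.59 = 0.8936 m³/s
Panel 4-5: Δb = 0.6 m, d̄ = (1.16+0.94)/2 = 1.05, v̄ = (0.63+0.56)/2 = 0.595 → q = 0.6×1.05×0.595 = 0.3749 m³/s
Panel 5-6: Δb = 1.7 m, d̄ = (0.94+0.72)/2 = 0.83, v̄ = (0.56+0.43)/2 = 0.495 → q = 1.7×0.83×0.495 = 0.6984 m³/s
Panel 6-7: Δb = 2 m, d̄ = (0.72+0.00)/2 = 0.36, v̄ = (0.43+0.00)/2 = 0.215 → q = 2×0.36×0.215 = 0.1548 m³/s
Q = Σ q = 2.931 m³/s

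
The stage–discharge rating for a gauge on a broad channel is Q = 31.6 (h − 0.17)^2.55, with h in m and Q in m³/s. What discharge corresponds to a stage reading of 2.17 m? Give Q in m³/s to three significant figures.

185 m³/s

Q = 31.6 × (2.17 − 0.17)^2.55 = 31.6 × 2^2.55 = 185.1 m³/s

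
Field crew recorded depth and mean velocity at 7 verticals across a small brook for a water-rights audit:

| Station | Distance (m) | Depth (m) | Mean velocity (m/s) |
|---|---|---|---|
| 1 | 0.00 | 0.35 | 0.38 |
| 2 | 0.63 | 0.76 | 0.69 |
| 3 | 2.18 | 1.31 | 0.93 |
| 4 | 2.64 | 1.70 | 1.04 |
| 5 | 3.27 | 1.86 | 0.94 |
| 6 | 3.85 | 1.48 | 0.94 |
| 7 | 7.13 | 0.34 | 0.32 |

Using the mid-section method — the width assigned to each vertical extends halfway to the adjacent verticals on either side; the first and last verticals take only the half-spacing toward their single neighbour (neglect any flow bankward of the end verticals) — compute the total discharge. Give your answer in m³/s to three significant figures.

6.72 m³/s

w_1 = (0.63 − 0.00)/2 = 0.315 m; q_1 = 0.38 × 0.35 × 0.315 = 0.04190 m³/s
w_2 = (2.18 − 0.00)/2 = 1.09 m; q_2 = 0.69 × 0.76 × 1.09 = 0.5716 m³/s
w_3 = (2.64 − 0.63)/2 = 1.005 m; q_3 = 0.93 × 1.31 × 1.005 = 1.224 m³/s
w_4 = (3.27 − 2.18)/2 = 0.545 m; q_4 = 1.04 × 1.70 × 0.545 = 0.9636 m³/s
w_5 = (3.85 − 2.64)/2 = 0.605 m; q_5 = 0.94 × 1.86 × 0.605 = 1.058 m³/s
w_6 = (7.13 − 3.27)/2 = 1.93 m; q_6 = 0.94 × 1.48 × 1.93 = 2.685 m³/s
w_7 = (7.13 − 3.85)/2 = 1.64 m; q_7 = 0.32 × 0.34 × 1.64 = 0.1784 m³/s
Q = Σ qᵢ = 6.723 m³/s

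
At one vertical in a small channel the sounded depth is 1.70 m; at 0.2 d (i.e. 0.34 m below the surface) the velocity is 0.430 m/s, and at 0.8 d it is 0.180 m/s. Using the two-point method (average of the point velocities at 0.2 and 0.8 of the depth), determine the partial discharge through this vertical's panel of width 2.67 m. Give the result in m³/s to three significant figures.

v̄ = (0.430 + 0.180) / 2 = 0.3050 m/s
q = v̄ × d × w = 0.3050 × 1.70 × 2.67 = 1.384 m³/s

1.38 m³/s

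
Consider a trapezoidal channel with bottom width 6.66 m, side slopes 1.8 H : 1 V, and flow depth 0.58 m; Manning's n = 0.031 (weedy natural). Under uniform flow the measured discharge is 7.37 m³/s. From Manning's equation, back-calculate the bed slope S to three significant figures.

A = (b + z·y)·y = (6.66 + 1.8×0.58)×0.58 = 4.468 m²
P = b + 2y√(1+z²) = 6.66 + 2×0.58×√(1+1.8²) = 9.049 m
R = A/P = 4.468/9.049 = 0.4938 m
S = (Q·n / (1·A·R^(2/3)))² = (7.37×0.031 / (1×4.468×0.6248))² = 0.006698

0.00670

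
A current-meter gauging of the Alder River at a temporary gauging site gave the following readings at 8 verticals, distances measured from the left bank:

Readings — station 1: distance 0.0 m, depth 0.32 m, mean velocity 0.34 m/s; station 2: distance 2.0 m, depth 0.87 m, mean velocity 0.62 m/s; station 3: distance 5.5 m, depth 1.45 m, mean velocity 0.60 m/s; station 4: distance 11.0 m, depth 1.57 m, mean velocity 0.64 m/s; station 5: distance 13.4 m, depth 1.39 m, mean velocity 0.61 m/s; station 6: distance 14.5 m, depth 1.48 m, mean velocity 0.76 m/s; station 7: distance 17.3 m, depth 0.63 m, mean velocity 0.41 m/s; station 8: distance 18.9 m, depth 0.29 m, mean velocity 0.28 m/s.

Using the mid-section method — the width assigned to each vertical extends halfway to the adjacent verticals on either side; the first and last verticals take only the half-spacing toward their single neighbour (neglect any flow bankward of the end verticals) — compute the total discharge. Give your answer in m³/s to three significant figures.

13.8 m³/s

w_1 = (2.0 − 0.0)/2 = 1 m; q_1 = 0.34 × 0.32 × 1 = 0.1088 m³/s
w_2 = (5.5 − 0.0)/2 = 2.75 m; q_2 = 0.62 × 0.87 × 2.75 = 1.483 m³/s
w_3 = (11.0 − 2.0)/2 = 4.5 m; q_3 = 0.60 × 1.45 × 4.5 = 3.915 m³/s
w_4 = (13.4 − 5.5)/2 = 3.95 m; q_4 = 0.64 × 1.57 × 3.95 = 3.969 m³/s
w_5 = (14.5 − 11.0)/2 = 1.75 m; q_5 = 0.61 × 1.39 × 1.75 = 1.484 m³/s
w_6 = (17.3 − 13.4)/2 = 1.95 m; q_6 = 0.76 × 1.48 × 1.95 = 2.193 m³/s
w_7 = (18.9 − 14.5)/2 = 2.2 m; q_7 = 0.41 × 0.63 × 2.2 = 0.5683 m³/s
w_8 = (18.9 − 17.3)/2 = 0.8 m; q_8 = 0.28 × 0.29 × 0.8 = 0.06496 m³/s
Q = Σ qᵢ = 13.79 m³/s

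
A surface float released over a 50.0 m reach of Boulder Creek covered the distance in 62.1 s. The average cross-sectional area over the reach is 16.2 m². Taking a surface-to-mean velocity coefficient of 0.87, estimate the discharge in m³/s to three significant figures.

v_surface = L / t̄ = 50.0 / 62.1 = 0.8052 m/s
v_mean = 0.87 × 0.8052 = 0.7005 m/s
Q = A × v_mean = 16.2 × 0.7005 = 11.35 m³/s

11.3 m³/s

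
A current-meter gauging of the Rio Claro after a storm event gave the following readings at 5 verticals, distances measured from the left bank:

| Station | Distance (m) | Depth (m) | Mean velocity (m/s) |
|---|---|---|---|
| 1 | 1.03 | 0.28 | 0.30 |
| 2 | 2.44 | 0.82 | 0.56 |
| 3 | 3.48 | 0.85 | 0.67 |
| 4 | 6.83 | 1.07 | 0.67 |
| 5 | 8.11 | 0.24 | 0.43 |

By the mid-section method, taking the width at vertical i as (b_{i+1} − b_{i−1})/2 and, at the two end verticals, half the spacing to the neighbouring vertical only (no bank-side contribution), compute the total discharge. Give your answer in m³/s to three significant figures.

3.60 m³/s

w_1 = (2.44 − 1.03)/2 = 0.705 m; q_1 = 0.30 × 0.28 × 0.705 = 0.05922 m³/s
w_2 = (3.48 − 1.03)/2 = 1.225 m; q_2 = 0.56 × 0.82 × 1.225 = 0.5625 m³/s
w_3 = (6.83 − 2.44)/2 = 2.195 m; q_3 = 0.67 × 0.85 × 2.195 = 1.250 m³/s
w_4 = (8.11 − 3.48)/2 = 2.315 m; q_4 = 0.67 × 1.07 × 2.315 = 1.660 m³/s
w_5 = (8.11 − 6.83)/2 = 0.64 m; q_5 = 0.43 × 0.24 × 0.64 = 0.06605 m³/s
Q = Σ qᵢ = 3.597 m³/s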